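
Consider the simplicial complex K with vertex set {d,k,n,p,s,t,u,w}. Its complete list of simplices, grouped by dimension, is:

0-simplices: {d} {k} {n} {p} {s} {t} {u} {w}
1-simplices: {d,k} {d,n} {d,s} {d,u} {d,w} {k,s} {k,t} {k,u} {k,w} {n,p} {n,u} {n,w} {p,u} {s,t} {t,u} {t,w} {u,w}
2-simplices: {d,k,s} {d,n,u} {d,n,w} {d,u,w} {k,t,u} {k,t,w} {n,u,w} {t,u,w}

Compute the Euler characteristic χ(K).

n_0=8 n_1=17 n_2=8
χ=+8−17+8=-1

χ(K)=-1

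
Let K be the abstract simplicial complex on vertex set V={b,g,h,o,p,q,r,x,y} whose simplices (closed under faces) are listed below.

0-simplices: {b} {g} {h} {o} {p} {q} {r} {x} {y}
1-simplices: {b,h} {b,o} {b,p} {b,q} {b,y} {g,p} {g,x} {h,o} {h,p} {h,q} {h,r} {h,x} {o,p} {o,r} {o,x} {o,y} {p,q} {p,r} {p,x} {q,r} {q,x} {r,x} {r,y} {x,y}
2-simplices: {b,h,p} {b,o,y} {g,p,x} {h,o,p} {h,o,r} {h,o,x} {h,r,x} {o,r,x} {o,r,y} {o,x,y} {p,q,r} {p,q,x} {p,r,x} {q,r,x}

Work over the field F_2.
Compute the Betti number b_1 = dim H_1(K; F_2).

b_1=4

n_0=9 n_1=24 n_2=14  [Z2]
∂1: piv[bh,bo,bp,bq,by,gp,gx,hr] rk=8  ker:ho,hp,hq,hx,op,or,ox,oy,pq,pr,px,qr,qx,rx,ry,xy
∂2: piv[bhp,boy,gpx,hop,hor,hox,hrx,ory,oxy,pqr,pqx,prx] rk=12  ker:orx,qrx
b_1=(24−8)−12=4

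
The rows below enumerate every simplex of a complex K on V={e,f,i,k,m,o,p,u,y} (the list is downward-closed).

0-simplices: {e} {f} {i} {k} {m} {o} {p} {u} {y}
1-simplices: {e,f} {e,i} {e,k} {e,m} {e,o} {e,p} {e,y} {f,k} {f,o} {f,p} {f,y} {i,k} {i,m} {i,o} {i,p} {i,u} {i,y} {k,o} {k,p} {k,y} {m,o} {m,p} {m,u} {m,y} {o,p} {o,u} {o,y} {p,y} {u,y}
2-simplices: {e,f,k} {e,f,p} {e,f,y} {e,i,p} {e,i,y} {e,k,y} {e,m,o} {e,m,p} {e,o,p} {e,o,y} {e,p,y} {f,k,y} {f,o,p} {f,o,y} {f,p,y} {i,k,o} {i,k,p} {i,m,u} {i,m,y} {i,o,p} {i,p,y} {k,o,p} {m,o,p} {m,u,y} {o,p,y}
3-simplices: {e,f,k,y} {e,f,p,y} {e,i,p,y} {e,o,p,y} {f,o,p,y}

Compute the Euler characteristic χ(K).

χ(K)=0

n_0=9 n_1=29 n_2=25 n_3=5
χ=+9−29+25−5=0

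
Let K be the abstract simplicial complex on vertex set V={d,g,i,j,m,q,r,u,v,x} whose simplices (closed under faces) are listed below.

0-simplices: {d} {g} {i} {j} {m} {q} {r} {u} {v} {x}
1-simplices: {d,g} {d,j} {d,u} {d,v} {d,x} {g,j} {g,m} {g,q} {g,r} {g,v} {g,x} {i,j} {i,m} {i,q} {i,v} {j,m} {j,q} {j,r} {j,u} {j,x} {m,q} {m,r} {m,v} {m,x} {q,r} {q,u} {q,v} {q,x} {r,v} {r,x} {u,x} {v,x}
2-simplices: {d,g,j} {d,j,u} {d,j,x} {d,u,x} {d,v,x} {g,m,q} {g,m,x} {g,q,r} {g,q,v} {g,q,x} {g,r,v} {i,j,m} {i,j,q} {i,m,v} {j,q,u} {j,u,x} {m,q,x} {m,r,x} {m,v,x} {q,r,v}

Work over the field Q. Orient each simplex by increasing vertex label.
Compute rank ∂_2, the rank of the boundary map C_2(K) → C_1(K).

rank∂_2=17

n_0=10 n_1=32 n_2=20  [Q]
∂1: piv[dg,dj,du,dv,dx,gm,gq,gr,ij] rk=9  ker:gj,gv,gx,im,iq,iv,jm,jq,jr,ju,jx,mq,mr,mv,mx,qr,qu,qv,qx,rv,rx,ux,vx
∂2: piv[dgj,dju,djx,dux,dvx,gmq,gmx,gqr,gqv,gqx,grv,ijm,ijq,imv,jqu,mrx,mvx] rk=17  ker:jux,mqx,qrv
rk∂_2=17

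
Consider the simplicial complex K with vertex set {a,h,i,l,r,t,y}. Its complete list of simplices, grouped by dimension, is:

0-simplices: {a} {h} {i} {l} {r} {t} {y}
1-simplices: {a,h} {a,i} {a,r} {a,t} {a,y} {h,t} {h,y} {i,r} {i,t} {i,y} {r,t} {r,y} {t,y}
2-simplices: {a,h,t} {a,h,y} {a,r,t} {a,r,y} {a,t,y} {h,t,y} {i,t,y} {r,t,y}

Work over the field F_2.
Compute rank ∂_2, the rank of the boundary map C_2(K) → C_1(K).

rank∂_2=6

n_0=7 n_1=13 n_2=8  [Z2]
∂1: piv[ah,ai,ar,at,ay] rk=5  ker:ht,hy,ir,it,iy,rt,ry,ty
∂2: piv[aht,ahy,art,ary,aty,ity] rk=6  ker:hty,rty
rk∂_2=6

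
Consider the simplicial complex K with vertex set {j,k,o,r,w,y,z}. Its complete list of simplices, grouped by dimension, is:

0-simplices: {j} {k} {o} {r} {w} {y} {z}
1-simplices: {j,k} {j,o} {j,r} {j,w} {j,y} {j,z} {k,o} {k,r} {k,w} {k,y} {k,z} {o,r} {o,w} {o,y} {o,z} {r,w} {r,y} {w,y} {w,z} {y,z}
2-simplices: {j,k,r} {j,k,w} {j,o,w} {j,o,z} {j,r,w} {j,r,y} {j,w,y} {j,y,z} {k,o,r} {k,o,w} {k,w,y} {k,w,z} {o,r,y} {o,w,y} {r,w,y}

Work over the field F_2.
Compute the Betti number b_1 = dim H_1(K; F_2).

n_0=7 n_1=20 n_2=15  [Z2]
∂1: piv[jk,jo,jr,jw,jy,jz] rk=6  ker:ko,kr,kw,ky,kz,or,ow,oy,oz,rw,ry,wy,wz,yz
∂2: piv[jkr,jkw,jow,joz,jrw,jry,jwy,jyz,kor,kow,kwy,kwz,ory] rk=13  ker:owy,rwy
b_1=(20−6)−13=1

b_1=1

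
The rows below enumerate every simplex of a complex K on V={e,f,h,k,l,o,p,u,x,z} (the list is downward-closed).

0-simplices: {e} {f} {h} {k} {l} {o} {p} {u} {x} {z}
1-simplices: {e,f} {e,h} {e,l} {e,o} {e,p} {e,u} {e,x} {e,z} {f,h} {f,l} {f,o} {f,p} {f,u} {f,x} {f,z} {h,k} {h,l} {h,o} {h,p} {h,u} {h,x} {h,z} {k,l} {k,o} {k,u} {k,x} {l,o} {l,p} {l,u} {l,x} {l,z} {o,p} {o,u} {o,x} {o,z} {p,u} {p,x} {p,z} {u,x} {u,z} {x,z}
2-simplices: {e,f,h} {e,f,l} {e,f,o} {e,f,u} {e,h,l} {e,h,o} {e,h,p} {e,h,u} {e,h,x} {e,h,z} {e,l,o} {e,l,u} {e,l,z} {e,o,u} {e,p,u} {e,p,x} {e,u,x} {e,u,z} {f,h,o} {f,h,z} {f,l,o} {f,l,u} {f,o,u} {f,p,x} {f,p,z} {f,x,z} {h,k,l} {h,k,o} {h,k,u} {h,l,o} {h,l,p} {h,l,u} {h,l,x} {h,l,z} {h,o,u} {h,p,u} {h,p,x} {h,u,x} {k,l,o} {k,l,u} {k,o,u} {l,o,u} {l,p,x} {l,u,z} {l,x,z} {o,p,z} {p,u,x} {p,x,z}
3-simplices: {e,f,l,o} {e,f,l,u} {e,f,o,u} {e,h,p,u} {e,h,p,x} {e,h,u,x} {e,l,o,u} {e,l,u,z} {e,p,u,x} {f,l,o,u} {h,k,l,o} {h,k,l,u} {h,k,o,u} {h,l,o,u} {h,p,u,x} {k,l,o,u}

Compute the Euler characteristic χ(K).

χ(K)=1

n_0=10 n_1=41 n_2=48 n_3=16
χ=+10−41+48−16=1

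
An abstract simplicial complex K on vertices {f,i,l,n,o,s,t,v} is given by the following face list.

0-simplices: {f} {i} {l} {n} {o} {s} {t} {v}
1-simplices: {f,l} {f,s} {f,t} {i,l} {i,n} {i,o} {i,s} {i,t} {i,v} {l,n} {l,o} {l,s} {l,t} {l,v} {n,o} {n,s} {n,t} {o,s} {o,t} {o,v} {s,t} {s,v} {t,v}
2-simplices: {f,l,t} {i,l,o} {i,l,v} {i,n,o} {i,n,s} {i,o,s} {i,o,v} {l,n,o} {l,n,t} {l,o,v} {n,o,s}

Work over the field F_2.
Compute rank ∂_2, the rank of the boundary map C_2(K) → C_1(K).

rank∂_2=9

n_0=8 n_1=23 n_2=11  [Z2]
∂1: piv[fl,fs,ft,il,in,io,iv] rk=7  ker:is,it,ln,lo,ls,lt,lv,no,ns,nt,os,ot,ov,st,sv,tv
∂2: piv[flt,ilo,ilv,ino,ins,ios,iov,lno,lnt] rk=9  ker:lov,nos
rk∂_2=9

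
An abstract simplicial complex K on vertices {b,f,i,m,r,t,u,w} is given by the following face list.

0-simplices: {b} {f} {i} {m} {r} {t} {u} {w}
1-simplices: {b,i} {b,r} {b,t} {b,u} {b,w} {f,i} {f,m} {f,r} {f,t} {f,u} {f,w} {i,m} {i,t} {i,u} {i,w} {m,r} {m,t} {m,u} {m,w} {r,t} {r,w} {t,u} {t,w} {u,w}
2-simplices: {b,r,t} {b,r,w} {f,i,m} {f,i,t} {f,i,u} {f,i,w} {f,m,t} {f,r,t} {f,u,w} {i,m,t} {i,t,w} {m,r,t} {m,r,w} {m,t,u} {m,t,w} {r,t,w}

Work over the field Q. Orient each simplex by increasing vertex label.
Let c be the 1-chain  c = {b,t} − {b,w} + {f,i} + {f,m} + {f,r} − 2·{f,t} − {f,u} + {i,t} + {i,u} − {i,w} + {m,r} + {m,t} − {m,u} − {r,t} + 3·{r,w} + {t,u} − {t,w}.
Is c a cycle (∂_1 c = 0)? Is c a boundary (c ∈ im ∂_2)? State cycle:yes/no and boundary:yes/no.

cycle:yes boundary:yes

n_0=8 n_1=24 n_2=16  [Q]
∂1: piv[bi,br,bt,bu,bw,fi,fm] rk=7  ker:fr,ft,fu,fw,im,it,iu,iw,mr,mt,mu,mw,rt,rw,tu,tw,uw
∂2: piv[brt,brw,fim,fit,fiu,fiw,fmt,frt,fuw,itw,mrt,mrw,mtu,mtw] rk=14  ker:imt,rtw
∂1c = 0
c vs im∂2: reduces to 0 ⇒ boundary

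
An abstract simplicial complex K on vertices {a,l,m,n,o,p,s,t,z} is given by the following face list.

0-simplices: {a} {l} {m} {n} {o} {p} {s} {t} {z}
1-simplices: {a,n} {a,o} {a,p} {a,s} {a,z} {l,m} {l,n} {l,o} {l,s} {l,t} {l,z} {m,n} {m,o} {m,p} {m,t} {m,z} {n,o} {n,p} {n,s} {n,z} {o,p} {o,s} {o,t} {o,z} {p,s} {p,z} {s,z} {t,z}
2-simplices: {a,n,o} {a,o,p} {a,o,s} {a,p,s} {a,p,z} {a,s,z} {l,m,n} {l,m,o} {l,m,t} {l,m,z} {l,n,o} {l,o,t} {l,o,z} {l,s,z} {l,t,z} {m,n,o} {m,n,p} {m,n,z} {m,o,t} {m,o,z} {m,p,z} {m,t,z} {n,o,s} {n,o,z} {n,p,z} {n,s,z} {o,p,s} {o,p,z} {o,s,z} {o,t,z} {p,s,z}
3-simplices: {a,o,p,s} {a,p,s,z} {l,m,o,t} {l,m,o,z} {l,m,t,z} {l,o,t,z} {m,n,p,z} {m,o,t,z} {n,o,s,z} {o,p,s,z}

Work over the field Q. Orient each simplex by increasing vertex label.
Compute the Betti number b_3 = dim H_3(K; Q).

n_0=9 n_1=28 n_2=31 n_3=10  [Q]
∂1: piv[an,ao,ap,as,az,lm,ln,lt] rk=8  ker:lo,ls,lz,mn,mo,mp,mt,mz,no,np,ns,nz,op,os,ot,oz,ps,pz,sz,tz
∂2: piv[ano,aop,aos,aps,apz,asz,lmn,lmo,lmt,lmz,lno,lot,loz,lsz,ltz,mnp,mnz,mpz,nos,nsz] rk=20  ker:mno,mot,moz,mtz,noz,npz,ops,opz,osz,otz,psz
∂3: piv[aops,apsz,lmot,lmoz,lmtz,lotz,mnpz,nosz,opsz] rk=9  ker:motz
b_3=(10−9)−0=1

b_3=1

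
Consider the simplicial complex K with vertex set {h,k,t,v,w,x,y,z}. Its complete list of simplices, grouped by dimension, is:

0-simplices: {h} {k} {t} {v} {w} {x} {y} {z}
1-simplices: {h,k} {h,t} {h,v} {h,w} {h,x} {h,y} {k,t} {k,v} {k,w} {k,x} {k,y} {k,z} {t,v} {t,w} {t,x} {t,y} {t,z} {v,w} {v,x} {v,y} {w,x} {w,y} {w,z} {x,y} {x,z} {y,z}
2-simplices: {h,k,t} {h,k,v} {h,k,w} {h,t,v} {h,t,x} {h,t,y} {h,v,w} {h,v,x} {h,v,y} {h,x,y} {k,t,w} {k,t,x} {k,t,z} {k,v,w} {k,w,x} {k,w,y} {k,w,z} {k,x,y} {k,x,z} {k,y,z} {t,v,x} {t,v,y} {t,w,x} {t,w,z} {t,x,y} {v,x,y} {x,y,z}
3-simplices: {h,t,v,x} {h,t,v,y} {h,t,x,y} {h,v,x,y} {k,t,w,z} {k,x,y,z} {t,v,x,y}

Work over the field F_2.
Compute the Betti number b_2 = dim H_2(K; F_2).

b_2=2

n_0=8 n_1=26 n_2=27 n_3=7  [Z2]
∂1: piv[hk,ht,hv,hw,hx,hy,kz] rk=7  ker:kt,kv,kw,kx,ky,tv,tw,tx,ty,tz,vw,vx,vy,wx,wy,wz,xy,xz,yz
∂2: piv[hkt,hkv,hkw,htv,htx,hty,hvw,hvx,hvy,hxy,ktw,ktx,ktz,kwx,kwy,kwz,kxy,kxz,kyz] rk=19  ker:kvw,tvx,tvy,twx,twz,txy,vxy,xyz
∂3: piv[htvx,htvy,htxy,hvxy,ktwz,kxyz] rk=6  ker:tvxy
b_2=(27−19)−6=2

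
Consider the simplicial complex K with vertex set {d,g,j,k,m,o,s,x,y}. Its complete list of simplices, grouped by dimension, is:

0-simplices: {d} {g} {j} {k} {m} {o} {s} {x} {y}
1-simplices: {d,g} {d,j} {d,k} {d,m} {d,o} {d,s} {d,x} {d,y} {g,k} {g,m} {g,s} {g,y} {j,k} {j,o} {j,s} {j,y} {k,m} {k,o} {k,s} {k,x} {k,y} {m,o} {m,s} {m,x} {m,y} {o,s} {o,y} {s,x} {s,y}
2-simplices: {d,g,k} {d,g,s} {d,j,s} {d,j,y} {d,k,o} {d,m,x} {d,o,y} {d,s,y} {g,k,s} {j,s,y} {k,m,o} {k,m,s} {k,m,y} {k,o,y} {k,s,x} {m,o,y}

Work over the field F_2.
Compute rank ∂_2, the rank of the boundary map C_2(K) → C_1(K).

n_0=9 n_1=29 n_2=16  [Z2]
∂1: piv[dg,dj,dk,dm,do,ds,dx,dy] rk=8  ker:gk,gm,gs,gy,jk,jo,js,jy,km,ko,ks,kx,ky,mo,ms,mx,my,os,oy,sx,sy
∂2: piv[dgk,dgs,djs,djy,dko,dmx,doy,dsy,gks,kmo,kms,kmy,koy,ksx] rk=14  ker:jsy,moy
rk∂_2=14

rank∂_2=14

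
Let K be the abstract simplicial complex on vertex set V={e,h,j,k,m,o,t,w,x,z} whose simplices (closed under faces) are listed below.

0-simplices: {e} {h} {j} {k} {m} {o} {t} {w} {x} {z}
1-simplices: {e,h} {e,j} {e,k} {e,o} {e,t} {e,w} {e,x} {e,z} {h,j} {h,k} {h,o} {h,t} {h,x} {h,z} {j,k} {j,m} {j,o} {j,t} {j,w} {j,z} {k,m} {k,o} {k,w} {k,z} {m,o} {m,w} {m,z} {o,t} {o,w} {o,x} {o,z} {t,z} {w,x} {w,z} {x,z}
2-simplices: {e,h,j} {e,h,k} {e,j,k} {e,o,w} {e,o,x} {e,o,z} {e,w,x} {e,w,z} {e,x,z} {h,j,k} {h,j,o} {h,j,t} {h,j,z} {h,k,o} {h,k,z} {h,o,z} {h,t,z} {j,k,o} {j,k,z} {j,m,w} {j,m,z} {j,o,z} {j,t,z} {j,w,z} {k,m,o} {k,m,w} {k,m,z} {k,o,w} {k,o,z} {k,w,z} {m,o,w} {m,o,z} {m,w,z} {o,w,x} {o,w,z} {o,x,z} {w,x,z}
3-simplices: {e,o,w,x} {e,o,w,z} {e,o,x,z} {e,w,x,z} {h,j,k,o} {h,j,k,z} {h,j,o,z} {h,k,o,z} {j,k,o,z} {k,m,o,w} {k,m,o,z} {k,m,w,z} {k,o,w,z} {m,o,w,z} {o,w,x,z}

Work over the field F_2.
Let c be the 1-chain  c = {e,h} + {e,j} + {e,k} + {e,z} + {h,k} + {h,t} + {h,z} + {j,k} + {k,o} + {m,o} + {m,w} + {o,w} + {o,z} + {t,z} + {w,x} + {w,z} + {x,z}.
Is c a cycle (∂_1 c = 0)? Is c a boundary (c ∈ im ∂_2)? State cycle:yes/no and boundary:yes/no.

cycle:yes boundary:no

n_0=10 n_1=35 n_2=37 n_3=15  [Z2]
∂1: piv[eh,ej,ek,eo,et,ew,ex,ez,jm] rk=9  ker:hj,hk,ho,ht,hx,hz,jk,jo,jt,jw,jz,km,ko,kw,kz,mo,mw,mz,ot,ow,ox,oz,tz,wx,wz,xz
∂2: piv[ehj,ehk,ejk,eow,eox,eoz,ewx,ewz,exz,hjo,hjt,hjz,hko,hkz,hoz,htz,jmw,jmz,jwz,kmo,kmw,kmz] rk=22  ker:hjk,jko,jkz,joz,jtz,kow,koz,kwz,mow,moz,mwz,owx,owz,oxz,wxz
∂3: piv[eowx,eowz,eoxz,ewxz,hjko,hjkz,hjoz,hkoz,kmow,kmoz,kmwz,kowz] rk=12  ker:jkoz,mowz,owxz
∂1c = 0
c vs im∂2: residual ≠ 0 ⇒ not boundary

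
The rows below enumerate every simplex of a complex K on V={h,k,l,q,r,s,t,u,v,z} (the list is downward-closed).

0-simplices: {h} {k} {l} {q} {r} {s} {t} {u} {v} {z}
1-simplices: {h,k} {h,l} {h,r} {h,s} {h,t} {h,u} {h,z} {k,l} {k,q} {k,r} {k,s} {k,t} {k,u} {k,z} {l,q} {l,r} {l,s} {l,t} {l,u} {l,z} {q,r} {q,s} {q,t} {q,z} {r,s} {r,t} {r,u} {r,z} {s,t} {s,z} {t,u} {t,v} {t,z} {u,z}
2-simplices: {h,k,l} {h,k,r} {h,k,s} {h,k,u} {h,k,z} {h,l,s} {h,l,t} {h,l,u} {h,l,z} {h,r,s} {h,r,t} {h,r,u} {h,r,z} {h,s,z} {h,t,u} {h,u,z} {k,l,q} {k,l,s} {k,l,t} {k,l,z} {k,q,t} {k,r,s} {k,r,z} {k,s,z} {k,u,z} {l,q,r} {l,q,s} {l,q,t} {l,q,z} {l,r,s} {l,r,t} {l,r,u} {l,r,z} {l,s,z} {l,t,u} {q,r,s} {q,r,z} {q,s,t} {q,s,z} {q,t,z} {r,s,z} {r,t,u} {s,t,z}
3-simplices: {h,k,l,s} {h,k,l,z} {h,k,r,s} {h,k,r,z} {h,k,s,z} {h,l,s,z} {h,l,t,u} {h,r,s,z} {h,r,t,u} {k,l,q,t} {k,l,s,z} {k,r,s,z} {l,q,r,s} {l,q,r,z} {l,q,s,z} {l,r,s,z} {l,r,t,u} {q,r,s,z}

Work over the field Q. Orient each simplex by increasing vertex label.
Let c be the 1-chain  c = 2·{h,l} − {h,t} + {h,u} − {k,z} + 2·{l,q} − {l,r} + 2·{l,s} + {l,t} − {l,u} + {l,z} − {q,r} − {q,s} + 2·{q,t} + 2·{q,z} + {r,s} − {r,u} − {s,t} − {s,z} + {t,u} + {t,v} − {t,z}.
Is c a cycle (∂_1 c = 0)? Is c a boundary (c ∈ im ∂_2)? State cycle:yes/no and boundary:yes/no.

n_0=10 n_1=34 n_2=43 n_3=18  [Q]
∂1: piv[hk,hl,hr,hs,ht,hu,hz,kq,tv] rk=9  ker:kl,kr,ks,kt,ku,kz,lq,lr,ls,lt,lu,lz,qr,qs,qt,qz,rs,rt,ru,rz,st,sz,tu,tz,uz
∂2: piv[hkl,hkr,hks,hku,hkz,hls,hlt,hlu,hlz,hrs,hrt,hru,hrz,hsz,htu,huz,klq,klt,kqt,lqr,lqs,lqz,lrs,qst,qtz] rk=25  ker:kls,klz,krs,krz,ksz,kuz,lqt,lrt,lru,lrz,lsz,ltu,qrs,qrz,qsz,rsz,rtu,stz
∂3: piv[hkls,hklz,hkrs,hkrz,hksz,hlsz,hltu,hrsz,hrtu,klqt,lqrs,lqrz,lqsz,lrsz,lrtu] rk=15  ker:klsz,krsz,qrsz
∂1c = −2·{h} + {k} − 2·{l} − 2·{r} + 4·{s} + {v}

cycle:no boundary:no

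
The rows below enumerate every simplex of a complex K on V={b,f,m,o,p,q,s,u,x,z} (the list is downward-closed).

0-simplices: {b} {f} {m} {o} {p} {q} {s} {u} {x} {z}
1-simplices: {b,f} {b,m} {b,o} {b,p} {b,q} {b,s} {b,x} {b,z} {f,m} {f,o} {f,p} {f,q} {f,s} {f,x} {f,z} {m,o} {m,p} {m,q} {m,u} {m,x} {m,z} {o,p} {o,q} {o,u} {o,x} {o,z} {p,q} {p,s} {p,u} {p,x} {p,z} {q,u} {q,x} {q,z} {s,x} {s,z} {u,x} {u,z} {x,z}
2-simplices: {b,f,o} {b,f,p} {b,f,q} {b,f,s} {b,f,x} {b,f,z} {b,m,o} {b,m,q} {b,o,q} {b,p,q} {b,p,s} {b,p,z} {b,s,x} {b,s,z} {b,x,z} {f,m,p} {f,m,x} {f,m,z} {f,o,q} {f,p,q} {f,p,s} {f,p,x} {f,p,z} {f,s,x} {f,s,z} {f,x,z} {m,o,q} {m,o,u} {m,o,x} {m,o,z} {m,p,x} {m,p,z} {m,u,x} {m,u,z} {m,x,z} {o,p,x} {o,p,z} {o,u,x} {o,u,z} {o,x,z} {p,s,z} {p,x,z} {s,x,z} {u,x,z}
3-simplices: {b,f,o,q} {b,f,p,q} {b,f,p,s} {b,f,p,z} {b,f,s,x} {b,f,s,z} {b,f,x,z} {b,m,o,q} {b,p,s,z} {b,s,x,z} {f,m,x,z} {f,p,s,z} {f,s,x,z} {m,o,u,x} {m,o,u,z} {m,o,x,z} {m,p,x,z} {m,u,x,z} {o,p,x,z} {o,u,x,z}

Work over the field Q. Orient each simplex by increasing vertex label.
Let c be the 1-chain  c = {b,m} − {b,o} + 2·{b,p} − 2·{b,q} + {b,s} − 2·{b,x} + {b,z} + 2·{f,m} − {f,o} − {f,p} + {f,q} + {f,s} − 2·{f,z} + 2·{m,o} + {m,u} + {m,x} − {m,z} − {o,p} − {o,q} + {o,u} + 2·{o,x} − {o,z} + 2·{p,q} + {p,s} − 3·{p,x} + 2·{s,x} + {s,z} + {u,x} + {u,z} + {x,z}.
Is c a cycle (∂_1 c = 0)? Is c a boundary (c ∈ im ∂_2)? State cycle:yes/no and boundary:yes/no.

cycle:yes boundary:yes

n_0=10 n_1=39 n_2=44 n_3=20  [Q]
∂1: piv[bf,bm,bo,bp,bq,bs,bx,bz,mu] rk=9  ker:fm,fo,fp,fq,fs,fx,fz,mo,mp,mq,mx,mz,op,oq,ou,ox,oz,pq,ps,pu,px,pz,qu,qx,qz,sx,sz,ux,uz,xz
∂2: piv[bfo,bfp,bfq,bfs,bfx,bfz,bmo,bmq,boq,bpq,bps,bpz,bsx,bsz,bxz,fmp,fmx,fmz,fpx,mou,mox,moz,mux,muz,opx] rk=25  ker:foq,fpq,fps,fpz,fsx,fsz,fxz,moq,mpx,mpz,mxz,opz,oux,ouz,oxz,psz,pxz,sxz,uxz
∂3: piv[bfoq,bfpq,bfps,bfpz,bfsx,bfsz,bfxz,bmoq,bpsz,bsxz,fmxz,moux,mouz,moxz,mpxz,muxz,opxz] rk=17  ker:fpsz,fsxz,ouxz
∂1c = 0
c vs im∂2: reduces to 0 ⇒ boundary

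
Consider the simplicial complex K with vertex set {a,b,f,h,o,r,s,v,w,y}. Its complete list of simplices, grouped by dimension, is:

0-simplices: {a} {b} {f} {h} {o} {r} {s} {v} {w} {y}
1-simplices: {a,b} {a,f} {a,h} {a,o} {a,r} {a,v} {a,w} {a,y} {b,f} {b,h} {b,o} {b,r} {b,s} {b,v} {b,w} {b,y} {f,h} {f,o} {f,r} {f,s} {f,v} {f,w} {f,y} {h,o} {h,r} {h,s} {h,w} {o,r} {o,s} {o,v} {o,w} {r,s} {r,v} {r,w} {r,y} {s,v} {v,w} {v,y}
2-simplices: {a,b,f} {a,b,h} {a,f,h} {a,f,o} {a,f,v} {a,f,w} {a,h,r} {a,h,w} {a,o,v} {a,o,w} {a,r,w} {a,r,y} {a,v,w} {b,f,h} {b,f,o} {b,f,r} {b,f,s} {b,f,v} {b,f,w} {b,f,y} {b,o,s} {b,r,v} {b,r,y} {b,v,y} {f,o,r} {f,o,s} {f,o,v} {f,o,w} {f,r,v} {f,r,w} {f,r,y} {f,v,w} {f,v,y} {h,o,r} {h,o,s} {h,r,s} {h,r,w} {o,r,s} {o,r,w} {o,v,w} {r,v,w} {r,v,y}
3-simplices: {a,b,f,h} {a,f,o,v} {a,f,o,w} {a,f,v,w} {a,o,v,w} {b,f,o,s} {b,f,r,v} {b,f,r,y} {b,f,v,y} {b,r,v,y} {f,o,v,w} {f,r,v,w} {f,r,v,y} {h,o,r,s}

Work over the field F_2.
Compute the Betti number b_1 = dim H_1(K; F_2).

b_1=1

n_0=10 n_1=38 n_2=42 n_3=14  [Z2]
∂1: piv[ab,af,ah,ao,ar,av,aw,ay,bs] rk=9  ker:bf,bh,bo,br,bv,bw,by,fh,fo,fr,fs,fv,fw,fy,ho,hr,hs,hw,or,os,ov,ow,rs,rv,rw,ry,sv,vw,vy
∂2: piv[abf,abh,afh,afo,afv,afw,ahr,ahw,aov,aow,arw,ary,avw,bfo,bfr,bfs,bfv,bfw,bfy,bos,brv,bry,bvy,for,frw,hor,hos,hrs] rk=28  ker:bfh,fos,fov,fow,frv,fry,fvw,fvy,hrw,ors,orw,ovw,rvw,rvy
∂3: piv[abfh,afov,afow,afvw,aovw,bfos,bfrv,bfry,bfvy,brvy,frvw,hors] rk=12  ker:fovw,frvy
b_1=(38−9)−28=1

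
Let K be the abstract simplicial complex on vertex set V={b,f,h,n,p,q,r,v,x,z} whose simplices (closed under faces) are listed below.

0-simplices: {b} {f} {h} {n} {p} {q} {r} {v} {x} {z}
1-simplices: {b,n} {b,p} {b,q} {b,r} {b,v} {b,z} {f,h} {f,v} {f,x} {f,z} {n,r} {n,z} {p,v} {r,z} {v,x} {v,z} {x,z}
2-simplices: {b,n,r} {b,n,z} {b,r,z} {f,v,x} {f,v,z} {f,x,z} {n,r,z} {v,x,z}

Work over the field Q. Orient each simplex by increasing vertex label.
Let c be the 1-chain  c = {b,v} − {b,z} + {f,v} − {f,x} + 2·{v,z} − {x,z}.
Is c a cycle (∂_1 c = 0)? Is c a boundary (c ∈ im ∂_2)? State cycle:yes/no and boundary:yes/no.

n_0=10 n_1=17 n_2=8  [Q]
∂1: piv[bn,bp,bq,br,bv,bz,fh,fv,fx] rk=9  ker:fz,nr,nz,pv,rz,vx,vz,xz
∂2: piv[bnr,bnz,brz,fvx,fvz,fxz] rk=6  ker:nrz,vxz
∂1c = 0
c vs im∂2: residual ≠ 0 ⇒ not boundary

cycle:yes boundary:no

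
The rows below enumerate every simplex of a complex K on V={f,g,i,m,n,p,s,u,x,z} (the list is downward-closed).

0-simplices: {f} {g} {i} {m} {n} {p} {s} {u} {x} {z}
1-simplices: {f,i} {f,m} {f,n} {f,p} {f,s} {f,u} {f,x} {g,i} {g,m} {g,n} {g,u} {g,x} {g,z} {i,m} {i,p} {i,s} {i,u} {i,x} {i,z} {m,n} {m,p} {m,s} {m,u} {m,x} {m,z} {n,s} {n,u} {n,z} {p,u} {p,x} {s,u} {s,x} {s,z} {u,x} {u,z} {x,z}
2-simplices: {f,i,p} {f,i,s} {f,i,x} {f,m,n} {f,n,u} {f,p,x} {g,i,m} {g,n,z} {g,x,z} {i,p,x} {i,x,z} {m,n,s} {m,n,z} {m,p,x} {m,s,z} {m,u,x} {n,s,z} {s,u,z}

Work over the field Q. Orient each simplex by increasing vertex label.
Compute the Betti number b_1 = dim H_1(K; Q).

n_0=10 n_1=36 n_2=18  [Q]
∂1: piv[fi,fm,fn,fp,fs,fu,fx,gi,gz] rk=9  ker:gm,gn,gu,gx,im,ip,is,iu,ix,iz,mn,mp,ms,mu,mx,mz,ns,nu,nz,pu,px,su,sx,sz,ux,uz,xz
∂2: piv[fip,fis,fix,fmn,fnu,fpx,gim,gnz,gxz,ixz,mns,mnz,mpx,msz,mux,suz] rk=16  ker:ipx,nsz
b_1=(36−9)−16=11

b_1=11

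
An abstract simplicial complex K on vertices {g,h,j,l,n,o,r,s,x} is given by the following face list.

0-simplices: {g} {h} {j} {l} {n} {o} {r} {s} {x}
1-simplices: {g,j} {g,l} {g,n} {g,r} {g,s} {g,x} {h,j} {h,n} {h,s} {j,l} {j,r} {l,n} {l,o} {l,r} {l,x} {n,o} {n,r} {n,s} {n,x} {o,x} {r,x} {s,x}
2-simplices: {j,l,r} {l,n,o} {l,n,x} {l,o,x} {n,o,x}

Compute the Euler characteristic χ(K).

χ(K)=-8

n_0=9 n_1=22 n_2=5
χ=+9−22+5=-8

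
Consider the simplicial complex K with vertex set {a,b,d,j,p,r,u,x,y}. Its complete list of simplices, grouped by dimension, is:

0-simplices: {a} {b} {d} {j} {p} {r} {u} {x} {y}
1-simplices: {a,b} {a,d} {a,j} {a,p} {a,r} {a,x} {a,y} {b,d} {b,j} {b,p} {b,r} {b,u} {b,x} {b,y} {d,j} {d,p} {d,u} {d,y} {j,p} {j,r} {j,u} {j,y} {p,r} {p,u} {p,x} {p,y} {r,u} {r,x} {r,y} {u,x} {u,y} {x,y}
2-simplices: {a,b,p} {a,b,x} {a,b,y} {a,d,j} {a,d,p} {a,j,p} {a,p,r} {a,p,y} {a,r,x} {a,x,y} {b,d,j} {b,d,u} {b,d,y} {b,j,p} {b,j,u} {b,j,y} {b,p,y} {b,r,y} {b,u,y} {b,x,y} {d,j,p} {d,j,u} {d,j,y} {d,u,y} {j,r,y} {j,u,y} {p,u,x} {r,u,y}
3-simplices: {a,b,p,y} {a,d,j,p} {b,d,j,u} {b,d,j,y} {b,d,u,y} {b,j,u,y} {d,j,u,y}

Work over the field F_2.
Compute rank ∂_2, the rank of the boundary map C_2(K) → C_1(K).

n_0=9 n_1=32 n_2=28 n_3=7  [Z2]
∂1: piv[ab,ad,aj,ap,ar,ax,ay,bu] rk=8  ker:bd,bj,bp,br,bx,by,dj,dp,du,dy,jp,jr,ju,jy,pr,pu,px,py,ru,rx,ry,ux,uy,xy
∂2: piv[abp,abx,aby,adj,adp,ajp,apr,apy,arx,axy,bdj,bdu,bdy,bjp,bju,bjy,bry,buy,jry,pux,ruy] rk=21  ker:bpy,bxy,djp,dju,djy,duy,juy
∂3: piv[abpy,adjp,bdju,bdjy,bduy,bjuy] rk=6  ker:djuy
rk∂_2=21

rank∂_2=21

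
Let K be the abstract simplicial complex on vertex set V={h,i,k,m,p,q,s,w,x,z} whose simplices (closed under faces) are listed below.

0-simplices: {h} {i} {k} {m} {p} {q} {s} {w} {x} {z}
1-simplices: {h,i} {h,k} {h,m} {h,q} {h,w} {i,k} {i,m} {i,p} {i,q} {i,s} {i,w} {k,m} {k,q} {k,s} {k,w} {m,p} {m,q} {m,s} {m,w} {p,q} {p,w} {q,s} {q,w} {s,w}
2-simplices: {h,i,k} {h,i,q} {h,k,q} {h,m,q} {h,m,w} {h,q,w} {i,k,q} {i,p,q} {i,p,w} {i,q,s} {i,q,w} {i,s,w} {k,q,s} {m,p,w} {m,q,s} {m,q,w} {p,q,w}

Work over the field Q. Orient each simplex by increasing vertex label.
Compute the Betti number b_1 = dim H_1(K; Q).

b_1=3

n_0=10 n_1=24 n_2=17  [Q]
∂1: piv[hi,hk,hm,hq,hw,ip,is] rk=7  ker:ik,im,iq,iw,km,kq,ks,kw,mp,mq,ms,mw,pq,pw,qs,qw,sw
∂2: piv[hik,hiq,hkq,hmq,hmw,hqw,ipq,ipw,iqs,iqw,isw,kqs,mpw,mqs] rk=14  ker:ikq,mqw,pqw
b_1=(24−7)−14=3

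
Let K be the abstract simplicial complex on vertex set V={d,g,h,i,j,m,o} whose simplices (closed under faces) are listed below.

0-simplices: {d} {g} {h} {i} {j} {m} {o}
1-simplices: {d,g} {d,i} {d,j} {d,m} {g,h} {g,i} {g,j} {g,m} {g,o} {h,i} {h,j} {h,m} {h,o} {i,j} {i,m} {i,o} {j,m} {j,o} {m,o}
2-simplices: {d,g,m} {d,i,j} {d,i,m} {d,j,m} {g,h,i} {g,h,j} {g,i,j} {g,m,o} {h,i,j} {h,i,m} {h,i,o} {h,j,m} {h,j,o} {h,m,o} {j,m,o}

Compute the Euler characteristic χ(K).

n_0=7 n_1=19 n_2=15
χ=+7−19+15=3

χ(K)=3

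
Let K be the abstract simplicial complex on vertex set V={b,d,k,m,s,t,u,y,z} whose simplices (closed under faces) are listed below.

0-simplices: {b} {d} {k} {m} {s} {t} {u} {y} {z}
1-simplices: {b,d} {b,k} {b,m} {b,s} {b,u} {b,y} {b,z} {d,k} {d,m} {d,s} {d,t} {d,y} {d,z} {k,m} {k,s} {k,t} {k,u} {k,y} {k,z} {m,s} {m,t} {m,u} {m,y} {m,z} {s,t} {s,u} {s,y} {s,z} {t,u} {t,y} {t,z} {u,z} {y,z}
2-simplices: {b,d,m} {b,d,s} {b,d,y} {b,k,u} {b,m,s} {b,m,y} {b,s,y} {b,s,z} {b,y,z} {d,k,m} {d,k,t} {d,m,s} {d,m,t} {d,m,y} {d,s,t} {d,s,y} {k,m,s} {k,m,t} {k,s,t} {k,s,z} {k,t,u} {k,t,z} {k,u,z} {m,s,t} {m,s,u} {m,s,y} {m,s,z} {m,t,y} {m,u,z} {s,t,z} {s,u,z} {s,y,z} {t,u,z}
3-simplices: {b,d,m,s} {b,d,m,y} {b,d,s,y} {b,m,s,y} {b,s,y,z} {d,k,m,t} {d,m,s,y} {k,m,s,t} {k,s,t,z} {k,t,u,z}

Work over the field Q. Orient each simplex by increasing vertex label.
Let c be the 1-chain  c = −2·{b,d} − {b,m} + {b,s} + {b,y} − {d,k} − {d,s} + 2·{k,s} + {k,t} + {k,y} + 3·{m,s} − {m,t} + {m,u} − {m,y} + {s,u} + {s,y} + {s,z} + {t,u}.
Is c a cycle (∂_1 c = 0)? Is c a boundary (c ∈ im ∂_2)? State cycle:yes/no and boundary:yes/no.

n_0=9 n_1=33 n_2=33 n_3=10  [Q]
∂1: piv[bd,bk,bm,bs,bu,by,bz,dt] rk=8  ker:dk,dm,ds,dy,dz,km,ks,kt,ku,ky,kz,ms,mt,mu,my,mz,st,su,sy,sz,tu,ty,tz,uz,yz
∂2: piv[bdm,bds,bdy,bku,bms,bmy,bsy,bsz,byz,dkm,dkt,dmt,dst,kms,ksz,ktu,ktz,kuz,msu,msz,mty,muz] rk=22  ker:dms,dmy,dsy,kmt,kst,mst,msy,stz,suz,syz,tuz
∂3: piv[bdms,bdmy,bdsy,bmsy,bsyz,dkmt,kmst,kstz,ktuz] rk=9  ker:dmsy
∂1c = {b} − 5·{k} − 3·{m} + 2·{s} − {t} + 3·{u} + 2·{y} + {z}

cycle:no boundary:no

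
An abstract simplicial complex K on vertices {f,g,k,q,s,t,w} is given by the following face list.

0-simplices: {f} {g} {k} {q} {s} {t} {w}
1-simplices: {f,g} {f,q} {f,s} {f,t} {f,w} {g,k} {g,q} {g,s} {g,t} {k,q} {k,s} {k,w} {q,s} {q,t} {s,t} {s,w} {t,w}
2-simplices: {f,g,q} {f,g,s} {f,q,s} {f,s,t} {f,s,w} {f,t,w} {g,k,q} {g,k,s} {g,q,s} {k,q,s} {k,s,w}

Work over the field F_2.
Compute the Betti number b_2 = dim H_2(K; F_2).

n_0=7 n_1=17 n_2=11  [Z2]
∂1: piv[fg,fq,fs,ft,fw,gk] rk=6  ker:gq,gs,gt,kq,ks,kw,qs,qt,st,sw,tw
∂2: piv[fgq,fgs,fqs,fst,fsw,ftw,gkq,gks,ksw] rk=9  ker:gqs,kqs
b_2=(11−9)−0=2

b_2=2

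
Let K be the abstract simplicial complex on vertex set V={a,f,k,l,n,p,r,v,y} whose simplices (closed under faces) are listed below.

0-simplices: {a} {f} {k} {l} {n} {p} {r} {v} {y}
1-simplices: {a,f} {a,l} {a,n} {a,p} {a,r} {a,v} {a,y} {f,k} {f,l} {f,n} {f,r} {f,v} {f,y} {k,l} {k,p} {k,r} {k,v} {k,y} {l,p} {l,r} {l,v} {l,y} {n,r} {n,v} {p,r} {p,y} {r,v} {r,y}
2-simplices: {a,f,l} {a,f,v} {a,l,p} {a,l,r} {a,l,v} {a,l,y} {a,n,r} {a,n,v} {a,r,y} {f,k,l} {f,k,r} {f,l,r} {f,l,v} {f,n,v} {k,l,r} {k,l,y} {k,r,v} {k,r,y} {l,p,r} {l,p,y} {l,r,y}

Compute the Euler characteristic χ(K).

n_0=9 n_1=28 n_2=21
χ=+9−28+21=2

χ(K)=2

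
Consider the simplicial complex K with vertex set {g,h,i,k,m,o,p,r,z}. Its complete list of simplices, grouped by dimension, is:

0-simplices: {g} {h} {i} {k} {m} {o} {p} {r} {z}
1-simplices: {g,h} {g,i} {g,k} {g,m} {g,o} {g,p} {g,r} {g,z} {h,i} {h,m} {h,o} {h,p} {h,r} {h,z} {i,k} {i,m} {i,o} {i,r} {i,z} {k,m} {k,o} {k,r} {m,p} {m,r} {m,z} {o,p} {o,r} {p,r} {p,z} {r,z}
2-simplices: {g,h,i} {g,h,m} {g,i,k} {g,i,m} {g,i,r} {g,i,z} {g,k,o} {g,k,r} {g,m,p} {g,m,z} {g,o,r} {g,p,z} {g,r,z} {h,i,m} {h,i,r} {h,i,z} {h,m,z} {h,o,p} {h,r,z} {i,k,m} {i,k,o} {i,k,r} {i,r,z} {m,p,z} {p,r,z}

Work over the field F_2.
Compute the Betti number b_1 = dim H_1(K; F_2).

n_0=9 n_1=30 n_2=25  [Z2]
∂1: piv[gh,gi,gk,gm,go,gp,gr,gz] rk=8  ker:hi,hm,ho,hp,hr,hz,ik,im,io,ir,iz,km,ko,kr,mp,mr,mz,op,or,pr,pz,rz
∂2: piv[ghi,ghm,gik,gim,gir,giz,gko,gkr,gmp,gmz,gor,gpz,grz,hir,hiz,hop,ikm,iko,prz] rk=19  ker:him,hmz,hrz,ikr,irz,mpz
b_1=(30−8)−19=3

b_1=3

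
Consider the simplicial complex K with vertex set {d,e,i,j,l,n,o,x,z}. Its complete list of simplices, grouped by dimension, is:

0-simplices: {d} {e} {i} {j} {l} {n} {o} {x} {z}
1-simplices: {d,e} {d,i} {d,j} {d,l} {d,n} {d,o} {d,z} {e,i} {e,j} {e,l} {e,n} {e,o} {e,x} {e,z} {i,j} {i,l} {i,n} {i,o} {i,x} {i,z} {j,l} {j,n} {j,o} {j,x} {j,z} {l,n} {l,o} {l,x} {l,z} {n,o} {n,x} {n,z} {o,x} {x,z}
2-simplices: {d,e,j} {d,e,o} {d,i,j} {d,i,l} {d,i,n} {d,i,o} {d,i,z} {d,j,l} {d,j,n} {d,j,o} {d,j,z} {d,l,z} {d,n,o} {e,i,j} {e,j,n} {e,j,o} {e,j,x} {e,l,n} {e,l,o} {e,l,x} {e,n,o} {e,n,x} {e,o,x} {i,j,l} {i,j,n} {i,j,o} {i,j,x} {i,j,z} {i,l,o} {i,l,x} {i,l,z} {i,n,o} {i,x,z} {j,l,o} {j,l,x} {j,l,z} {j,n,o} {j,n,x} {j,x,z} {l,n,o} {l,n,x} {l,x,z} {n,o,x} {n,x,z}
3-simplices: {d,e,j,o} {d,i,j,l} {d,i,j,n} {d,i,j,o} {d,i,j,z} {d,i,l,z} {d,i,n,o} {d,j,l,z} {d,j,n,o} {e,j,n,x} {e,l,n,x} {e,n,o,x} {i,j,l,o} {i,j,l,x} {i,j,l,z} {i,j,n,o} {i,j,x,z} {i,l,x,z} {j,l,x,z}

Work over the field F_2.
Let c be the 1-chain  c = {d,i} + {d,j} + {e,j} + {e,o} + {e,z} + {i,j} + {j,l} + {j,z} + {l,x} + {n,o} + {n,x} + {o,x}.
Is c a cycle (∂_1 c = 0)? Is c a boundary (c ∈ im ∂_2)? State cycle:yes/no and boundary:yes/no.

cycle:no boundary:no

n_0=9 n_1=34 n_2=44 n_3=19  [Z2]
∂1: piv[de,di,dj,dl,dn,do,dz,ex] rk=8  ker:ei,ej,el,en,eo,ez,ij,il,in,io,ix,iz,jl,jn,jo,jx,jz,ln,lo,lx,lz,no,nx,nz,ox,xz
∂2: piv[dej,deo,dij,dil,din,dio,diz,djl,djn,djo,djz,dlz,dno,eij,ejn,ejx,eln,elo,elx,enx,eox,ijx,ilo,ixz,nxz] rk=25  ker:ejo,eno,ijl,ijn,ijo,ijz,ilx,ilz,ino,jlo,jlx,jlz,jno,jnx,jxz,lno,lnx,lxz,nox
∂3: piv[dejo,dijl,dijn,dijo,dijz,dilz,dino,djlz,djno,ejnx,elnx,enox,ijlo,ijlx,ijxz,ilxz] rk=16  ker:ijlz,ijno,jlxz
∂1c = {e} + {j} + {o} + {x}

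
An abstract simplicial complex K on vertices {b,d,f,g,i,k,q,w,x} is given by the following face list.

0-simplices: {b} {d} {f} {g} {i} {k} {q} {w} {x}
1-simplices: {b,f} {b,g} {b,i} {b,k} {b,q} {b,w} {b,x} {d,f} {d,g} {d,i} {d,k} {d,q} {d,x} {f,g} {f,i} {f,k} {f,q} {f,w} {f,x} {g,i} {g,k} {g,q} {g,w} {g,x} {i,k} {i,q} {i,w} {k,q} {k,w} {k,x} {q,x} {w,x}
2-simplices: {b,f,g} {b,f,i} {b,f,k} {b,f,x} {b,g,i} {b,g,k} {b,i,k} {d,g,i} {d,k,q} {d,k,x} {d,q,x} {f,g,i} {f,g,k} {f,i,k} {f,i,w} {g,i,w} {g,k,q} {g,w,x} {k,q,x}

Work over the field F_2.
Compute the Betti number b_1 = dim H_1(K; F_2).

b_1=9

n_0=9 n_1=32 n_2=19  [Z2]
∂1: piv[bf,bg,bi,bk,bq,bw,bx,df] rk=8  ker:dg,di,dk,dq,dx,fg,fi,fk,fq,fw,fx,gi,gk,gq,gw,gx,ik,iq,iw,kq,kw,kx,qx,wx
∂2: piv[bfg,bfi,bfk,bfx,bgi,bgk,bik,dgi,dkq,dkx,dqx,fiw,giw,gkq,gwx] rk=15  ker:fgi,fgk,fik,kqx
b_1=(32−8)−15=9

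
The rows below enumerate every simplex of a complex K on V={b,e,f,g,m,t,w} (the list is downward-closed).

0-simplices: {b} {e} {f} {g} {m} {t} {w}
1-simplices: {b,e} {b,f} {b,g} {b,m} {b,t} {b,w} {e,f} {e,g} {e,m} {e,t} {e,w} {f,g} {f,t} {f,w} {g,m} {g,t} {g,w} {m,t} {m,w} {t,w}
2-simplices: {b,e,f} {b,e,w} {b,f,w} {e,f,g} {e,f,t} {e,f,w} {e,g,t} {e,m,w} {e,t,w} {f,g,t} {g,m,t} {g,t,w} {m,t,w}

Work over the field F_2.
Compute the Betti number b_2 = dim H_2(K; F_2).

b_2=2

n_0=7 n_1=20 n_2=13  [Z2]
∂1: piv[be,bf,bg,bm,bt,bw] rk=6  ker:ef,eg,em,et,ew,fg,ft,fw,gm,gt,gw,mt,mw,tw
∂2: piv[bef,bew,bfw,efg,eft,egt,emw,etw,gmt,gtw,mtw] rk=11  ker:efw,fgt
b_2=(13−11)−0=2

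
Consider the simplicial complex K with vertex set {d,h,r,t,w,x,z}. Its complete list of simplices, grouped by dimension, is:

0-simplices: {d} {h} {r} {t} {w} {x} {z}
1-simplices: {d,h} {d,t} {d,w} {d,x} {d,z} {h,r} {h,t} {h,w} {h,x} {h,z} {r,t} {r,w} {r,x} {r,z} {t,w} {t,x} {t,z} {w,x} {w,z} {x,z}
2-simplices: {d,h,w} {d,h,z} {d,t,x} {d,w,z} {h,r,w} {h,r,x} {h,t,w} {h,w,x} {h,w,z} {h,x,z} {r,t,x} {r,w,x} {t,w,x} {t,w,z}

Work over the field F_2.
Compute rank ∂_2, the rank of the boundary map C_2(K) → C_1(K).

rank∂_2=12

n_0=7 n_1=20 n_2=14  [Z2]
∂1: piv[dh,dt,dw,dx,dz,hr] rk=6  ker:ht,hw,hx,hz,rt,rw,rx,rz,tw,tx,tz,wx,wz,xz
∂2: piv[dhw,dhz,dtx,dwz,hrw,hrx,htw,hwx,hxz,rtx,twx,twz] rk=12  ker:hwz,rwx
rk∂_2=12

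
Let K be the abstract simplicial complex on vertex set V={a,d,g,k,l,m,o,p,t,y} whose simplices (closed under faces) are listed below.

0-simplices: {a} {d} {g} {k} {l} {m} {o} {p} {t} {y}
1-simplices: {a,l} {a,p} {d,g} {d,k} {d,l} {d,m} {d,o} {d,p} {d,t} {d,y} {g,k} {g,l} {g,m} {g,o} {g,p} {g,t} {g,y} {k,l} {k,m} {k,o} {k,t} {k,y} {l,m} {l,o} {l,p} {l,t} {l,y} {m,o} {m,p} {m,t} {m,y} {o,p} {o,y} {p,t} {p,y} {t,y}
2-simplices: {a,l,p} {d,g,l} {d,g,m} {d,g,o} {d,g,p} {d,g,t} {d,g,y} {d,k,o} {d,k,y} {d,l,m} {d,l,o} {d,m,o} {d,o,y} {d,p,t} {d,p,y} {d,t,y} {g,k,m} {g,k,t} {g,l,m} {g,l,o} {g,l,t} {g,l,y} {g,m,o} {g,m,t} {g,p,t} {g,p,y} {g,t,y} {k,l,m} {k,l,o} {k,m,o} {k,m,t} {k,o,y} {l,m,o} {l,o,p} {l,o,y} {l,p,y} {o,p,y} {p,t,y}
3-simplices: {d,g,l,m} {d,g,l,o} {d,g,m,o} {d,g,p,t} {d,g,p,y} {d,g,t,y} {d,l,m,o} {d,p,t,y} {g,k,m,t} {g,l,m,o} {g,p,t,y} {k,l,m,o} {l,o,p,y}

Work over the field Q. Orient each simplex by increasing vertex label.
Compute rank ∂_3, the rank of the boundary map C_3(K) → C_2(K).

rank∂_3=11

n_0=10 n_1=36 n_2=38 n_3=13  [Q]
∂1: piv[al,ap,dg,dk,dl,dm,do,dt,dy] rk=9  ker:dp,gk,gl,gm,go,gp,gt,gy,kl,km,ko,kt,ky,lm,lo,lp,lt,ly,mo,mp,mt,my,op,oy,pt,py,ty
∂2: piv[alp,dgl,dgm,dgo,dgp,dgt,dgy,dko,dky,dlm,dlo,dmo,doy,dpt,dpy,dty,gkm,gkt,glt,gly,gmt,klm,klo,lop,lpy] rk=25  ker:glm,glo,gmo,gpt,gpy,gty,kmo,kmt,koy,lmo,loy,opy,pty
∂3: piv[dglm,dglo,dgmo,dgpt,dgpy,dgty,dlmo,dpty,gkmt,klmo,lopy] rk=11  ker:glmo,gpty
rk∂_3=11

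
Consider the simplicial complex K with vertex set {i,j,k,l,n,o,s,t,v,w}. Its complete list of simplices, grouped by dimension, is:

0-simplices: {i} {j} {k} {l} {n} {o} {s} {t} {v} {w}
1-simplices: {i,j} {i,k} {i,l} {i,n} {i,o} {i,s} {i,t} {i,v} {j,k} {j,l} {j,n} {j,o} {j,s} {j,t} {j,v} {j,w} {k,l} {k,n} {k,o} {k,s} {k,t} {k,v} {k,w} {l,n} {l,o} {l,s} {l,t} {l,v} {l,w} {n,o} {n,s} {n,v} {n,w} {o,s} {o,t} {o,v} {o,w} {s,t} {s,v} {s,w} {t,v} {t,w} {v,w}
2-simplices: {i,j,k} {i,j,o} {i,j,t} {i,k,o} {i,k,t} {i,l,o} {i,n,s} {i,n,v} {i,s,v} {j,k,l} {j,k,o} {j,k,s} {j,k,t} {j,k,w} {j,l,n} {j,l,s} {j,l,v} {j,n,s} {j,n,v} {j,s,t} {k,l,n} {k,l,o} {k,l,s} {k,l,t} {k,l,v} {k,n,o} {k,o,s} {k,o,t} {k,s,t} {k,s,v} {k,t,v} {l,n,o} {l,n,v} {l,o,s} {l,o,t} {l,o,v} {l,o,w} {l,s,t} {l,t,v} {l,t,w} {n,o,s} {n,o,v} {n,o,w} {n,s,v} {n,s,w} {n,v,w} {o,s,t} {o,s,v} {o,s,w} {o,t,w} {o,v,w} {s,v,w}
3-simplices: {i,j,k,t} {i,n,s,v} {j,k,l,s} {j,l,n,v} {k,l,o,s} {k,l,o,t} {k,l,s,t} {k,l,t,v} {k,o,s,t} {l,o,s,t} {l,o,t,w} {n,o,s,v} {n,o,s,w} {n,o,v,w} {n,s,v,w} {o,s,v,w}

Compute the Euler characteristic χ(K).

n_0=10 n_1=43 n_2=52 n_3=16
χ=+10−43+52−16=3

χ(K)=3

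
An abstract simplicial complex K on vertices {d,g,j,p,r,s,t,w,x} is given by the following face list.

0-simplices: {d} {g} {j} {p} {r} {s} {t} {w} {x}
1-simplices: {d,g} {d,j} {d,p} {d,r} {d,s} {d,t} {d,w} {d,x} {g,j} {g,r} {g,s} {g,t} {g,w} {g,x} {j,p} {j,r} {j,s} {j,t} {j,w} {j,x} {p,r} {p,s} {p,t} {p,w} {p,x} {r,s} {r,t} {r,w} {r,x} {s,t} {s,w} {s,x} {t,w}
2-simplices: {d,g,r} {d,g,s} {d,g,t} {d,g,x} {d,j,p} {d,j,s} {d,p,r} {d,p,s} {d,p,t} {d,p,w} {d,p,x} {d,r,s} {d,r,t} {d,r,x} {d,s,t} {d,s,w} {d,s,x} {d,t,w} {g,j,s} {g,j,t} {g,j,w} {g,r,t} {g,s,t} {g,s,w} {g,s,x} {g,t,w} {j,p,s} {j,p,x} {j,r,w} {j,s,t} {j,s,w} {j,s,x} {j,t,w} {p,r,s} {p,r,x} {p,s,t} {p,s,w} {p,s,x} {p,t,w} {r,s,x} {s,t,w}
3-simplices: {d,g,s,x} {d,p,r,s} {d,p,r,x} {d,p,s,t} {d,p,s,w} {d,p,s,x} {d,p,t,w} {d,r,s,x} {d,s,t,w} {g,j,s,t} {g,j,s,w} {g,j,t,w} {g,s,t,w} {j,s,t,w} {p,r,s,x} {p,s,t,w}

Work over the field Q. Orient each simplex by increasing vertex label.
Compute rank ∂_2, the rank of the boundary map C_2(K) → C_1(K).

n_0=9 n_1=33 n_2=41 n_3=16  [Q]
∂1: piv[dg,dj,dp,dr,ds,dt,dw,dx] rk=8  ker:gj,gr,gs,gt,gw,gx,jp,jr,js,jt,jw,jx,pr,ps,pt,pw,px,rs,rt,rw,rx,st,sw,sx,tw
∂2: piv[dgr,dgs,dgt,dgx,djp,djs,dpr,dps,dpt,dpw,dpx,drs,drt,drx,dst,dsw,dsx,dtw,gjs,gjt,gjw,gsw,jpx,jrw] rk=24  ker:grt,gst,gsx,gtw,jps,jst,jsw,jsx,jtw,prs,prx,pst,psw,psx,ptw,rsx,stw
∂3: piv[dgsx,dprs,dprx,dpst,dpsw,dpsx,dptw,drsx,dstw,gjst,gjsw,gjtw,gstw] rk=13  ker:jstw,prsx,pstw
rk∂_2=24

rank∂_2=24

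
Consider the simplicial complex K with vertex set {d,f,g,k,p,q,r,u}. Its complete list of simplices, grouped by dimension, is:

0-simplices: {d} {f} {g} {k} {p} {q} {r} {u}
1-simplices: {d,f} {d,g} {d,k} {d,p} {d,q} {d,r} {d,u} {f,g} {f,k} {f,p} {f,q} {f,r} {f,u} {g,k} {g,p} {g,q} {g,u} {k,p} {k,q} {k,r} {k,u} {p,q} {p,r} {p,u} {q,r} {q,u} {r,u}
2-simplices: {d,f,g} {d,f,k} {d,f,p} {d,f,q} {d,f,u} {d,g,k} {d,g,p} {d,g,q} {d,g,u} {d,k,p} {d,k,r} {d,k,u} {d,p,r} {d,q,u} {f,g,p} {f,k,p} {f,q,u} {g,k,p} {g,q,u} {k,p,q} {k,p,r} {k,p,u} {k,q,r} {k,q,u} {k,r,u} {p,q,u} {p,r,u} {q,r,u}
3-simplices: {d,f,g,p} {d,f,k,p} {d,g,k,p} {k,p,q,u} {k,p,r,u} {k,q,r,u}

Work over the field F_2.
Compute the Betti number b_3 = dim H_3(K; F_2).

n_0=8 n_1=27 n_2=28 n_3=6  [Z2]
∂1: piv[df,dg,dk,dp,dq,dr,du] rk=7  ker:fg,fk,fp,fq,fr,fu,gk,gp,gq,gu,kp,kq,kr,ku,pq,pr,pu,qr,qu,ru
∂2: piv[dfg,dfk,dfp,dfq,dfu,dgk,dgp,dgq,dgu,dkp,dkr,dku,dpr,dqu,kpq,kpu,kqr,kqu,kru] rk=19  ker:fgp,fkp,fqu,gkp,gqu,kpr,pqu,pru,qru
∂3: piv[dfgp,dfkp,dgkp,kpqu,kpru,kqru] rk=6
b_3=(6−6)−0=0

b_3=0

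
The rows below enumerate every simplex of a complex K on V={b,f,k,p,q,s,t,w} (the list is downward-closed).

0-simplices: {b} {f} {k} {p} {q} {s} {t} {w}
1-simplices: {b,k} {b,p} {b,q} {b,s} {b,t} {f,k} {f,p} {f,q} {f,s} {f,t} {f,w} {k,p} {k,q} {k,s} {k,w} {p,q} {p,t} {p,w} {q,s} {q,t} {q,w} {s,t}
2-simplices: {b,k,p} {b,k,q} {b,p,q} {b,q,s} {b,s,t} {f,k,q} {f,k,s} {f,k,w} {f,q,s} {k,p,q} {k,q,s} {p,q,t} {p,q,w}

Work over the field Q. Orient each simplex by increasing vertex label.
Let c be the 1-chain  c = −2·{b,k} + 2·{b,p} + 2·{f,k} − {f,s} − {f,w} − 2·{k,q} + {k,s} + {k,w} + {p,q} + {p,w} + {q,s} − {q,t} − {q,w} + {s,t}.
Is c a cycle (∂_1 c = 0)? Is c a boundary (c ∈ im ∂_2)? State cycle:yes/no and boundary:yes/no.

cycle:yes boundary:no

n_0=8 n_1=22 n_2=13  [Q]
∂1: piv[bk,bp,bq,bs,bt,fk,fw] rk=7  ker:fp,fq,fs,ft,kp,kq,ks,kw,pq,pt,pw,qs,qt,qw,st
∂2: piv[bkp,bkq,bpq,bqs,bst,fkq,fks,fkw,fqs,pqt,pqw] rk=11  ker:kpq,kqs
∂1c = 0
c vs im∂2: residual ≠ 0 ⇒ not boundary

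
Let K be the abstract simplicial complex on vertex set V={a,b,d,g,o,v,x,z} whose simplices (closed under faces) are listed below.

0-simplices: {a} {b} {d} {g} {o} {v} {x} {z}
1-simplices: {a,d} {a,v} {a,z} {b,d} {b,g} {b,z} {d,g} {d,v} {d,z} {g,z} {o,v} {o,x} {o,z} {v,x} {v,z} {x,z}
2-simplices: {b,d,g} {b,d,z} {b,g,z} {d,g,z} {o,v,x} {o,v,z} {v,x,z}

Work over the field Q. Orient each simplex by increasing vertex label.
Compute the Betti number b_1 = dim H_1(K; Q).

b_1=3

n_0=8 n_1=16 n_2=7  [Q]
∂1: piv[ad,av,az,bd,bg,ov,ox] rk=7  ker:bz,dg,dv,dz,gz,oz,vx,vz,xz
∂2: piv[bdg,bdz,bgz,ovx,ovz,vxz] rk=6  ker:dgz
b_1=(16−7)−6=3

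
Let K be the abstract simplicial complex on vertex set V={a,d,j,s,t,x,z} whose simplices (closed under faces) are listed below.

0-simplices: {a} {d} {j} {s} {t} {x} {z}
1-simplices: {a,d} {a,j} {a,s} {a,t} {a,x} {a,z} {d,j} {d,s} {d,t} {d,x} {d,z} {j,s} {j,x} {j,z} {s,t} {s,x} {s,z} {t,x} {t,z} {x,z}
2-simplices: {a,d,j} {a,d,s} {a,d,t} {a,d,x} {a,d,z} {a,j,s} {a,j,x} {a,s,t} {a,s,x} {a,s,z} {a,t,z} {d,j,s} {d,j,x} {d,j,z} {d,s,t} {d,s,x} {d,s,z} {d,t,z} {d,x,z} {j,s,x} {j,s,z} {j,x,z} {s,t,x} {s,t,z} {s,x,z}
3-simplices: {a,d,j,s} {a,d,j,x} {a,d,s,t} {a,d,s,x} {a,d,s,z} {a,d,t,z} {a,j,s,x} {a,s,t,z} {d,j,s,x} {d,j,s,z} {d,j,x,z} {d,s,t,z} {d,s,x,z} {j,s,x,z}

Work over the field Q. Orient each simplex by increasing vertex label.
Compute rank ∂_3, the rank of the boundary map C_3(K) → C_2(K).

n_0=7 n_1=20 n_2=25 n_3=14  [Q]
∂1: piv[ad,aj,as,at,ax,az] rk=6  ker:dj,ds,dt,dx,dz,js,jx,jz,st,sx,sz,tx,tz,xz
∂2: piv[adj,ads,adt,adx,adz,ajs,ajx,ast,asx,asz,atz,djz,dxz,stx] rk=14  ker:djs,djx,dst,dsx,dsz,dtz,jsx,jsz,jxz,stz,sxz
∂3: piv[adjs,adjx,adst,adsx,adsz,adtz,ajsx,astz,djsz,djxz,dsxz] rk=11  ker:djsx,dstz,jsxz
rk∂_3=11

rank∂_3=11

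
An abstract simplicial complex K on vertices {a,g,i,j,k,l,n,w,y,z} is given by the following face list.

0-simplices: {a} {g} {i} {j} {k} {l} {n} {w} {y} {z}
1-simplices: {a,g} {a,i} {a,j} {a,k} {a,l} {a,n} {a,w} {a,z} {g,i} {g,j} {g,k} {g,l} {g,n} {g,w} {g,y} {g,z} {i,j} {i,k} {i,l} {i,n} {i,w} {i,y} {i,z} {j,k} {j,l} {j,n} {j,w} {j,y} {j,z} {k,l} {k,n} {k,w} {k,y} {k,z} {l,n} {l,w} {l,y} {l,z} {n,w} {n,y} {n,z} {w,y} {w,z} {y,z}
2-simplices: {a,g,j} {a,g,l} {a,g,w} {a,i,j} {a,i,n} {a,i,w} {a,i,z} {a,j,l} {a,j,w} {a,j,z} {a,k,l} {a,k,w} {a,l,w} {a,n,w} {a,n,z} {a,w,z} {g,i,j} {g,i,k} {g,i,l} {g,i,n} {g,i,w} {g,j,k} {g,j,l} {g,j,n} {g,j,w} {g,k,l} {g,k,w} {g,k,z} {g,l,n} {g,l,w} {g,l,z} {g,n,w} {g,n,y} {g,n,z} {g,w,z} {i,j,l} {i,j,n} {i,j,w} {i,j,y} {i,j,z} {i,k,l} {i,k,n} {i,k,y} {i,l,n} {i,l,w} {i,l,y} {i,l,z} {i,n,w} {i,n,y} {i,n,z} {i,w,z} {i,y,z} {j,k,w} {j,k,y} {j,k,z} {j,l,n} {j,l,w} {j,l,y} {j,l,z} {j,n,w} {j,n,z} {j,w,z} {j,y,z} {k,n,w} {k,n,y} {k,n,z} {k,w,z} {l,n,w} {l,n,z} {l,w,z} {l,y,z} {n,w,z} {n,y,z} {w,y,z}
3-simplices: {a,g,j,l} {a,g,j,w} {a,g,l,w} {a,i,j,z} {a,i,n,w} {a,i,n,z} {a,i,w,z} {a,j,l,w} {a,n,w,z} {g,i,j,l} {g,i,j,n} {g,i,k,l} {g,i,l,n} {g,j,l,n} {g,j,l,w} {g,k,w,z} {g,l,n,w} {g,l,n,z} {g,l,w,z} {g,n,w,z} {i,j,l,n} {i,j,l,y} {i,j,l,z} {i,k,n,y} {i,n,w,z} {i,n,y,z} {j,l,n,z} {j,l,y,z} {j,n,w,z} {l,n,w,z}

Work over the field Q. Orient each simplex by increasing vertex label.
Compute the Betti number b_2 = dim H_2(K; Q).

n_0=10 n_1=44 n_2=74 n_3=30  [Q]
∂1: piv[ag,ai,aj,ak,al,an,aw,az,gy] rk=9  ker:gi,gj,gk,gl,gn,gw,gz,ij,ik,il,in,iw,iy,iz,jk,jl,jn,jw,jy,jz,kl,kn,kw,ky,kz,ln,lw,ly,lz,nw,ny,nz,wy,wz,yz
∂2: piv[agj,agl,agw,aij,ain,aiw,aiz,ajl,ajw,ajz,akl,akw,alw,anw,anz,awz,gij,gik,gil,gin,gjk,gjn,gkl,gkz,gln,glz,gny,gnz,ijy,ikn,iky,ily,iny,iyz,wyz] rk=35  ker:giw,gjl,gjw,gkw,glw,gnw,gwz,ijl,ijn,ijw,ijz,ikl,iln,ilw,ilz,inw,inz,iwz,jkw,jky,jkz,jln,jlw,jly,jlz,jnw,jnz,jwz,jyz,knw,kny,knz,kwz,lnw,lnz,lwz,lyz,nwz,nyz
∂3: piv[agjl,agjw,aglw,aijz,ainw,ainz,aiwz,ajlw,anwz,gijl,gijn,gikl,giln,gjln,gkwz,glnw,glnz,glwz,gnwz,ijly,ijlz,ikny,inyz,jlnz,jlyz,jnwz] rk=26  ker:gjlw,ijln,inwz,lnwz
b_2=(74−35)−26=13

b_2=13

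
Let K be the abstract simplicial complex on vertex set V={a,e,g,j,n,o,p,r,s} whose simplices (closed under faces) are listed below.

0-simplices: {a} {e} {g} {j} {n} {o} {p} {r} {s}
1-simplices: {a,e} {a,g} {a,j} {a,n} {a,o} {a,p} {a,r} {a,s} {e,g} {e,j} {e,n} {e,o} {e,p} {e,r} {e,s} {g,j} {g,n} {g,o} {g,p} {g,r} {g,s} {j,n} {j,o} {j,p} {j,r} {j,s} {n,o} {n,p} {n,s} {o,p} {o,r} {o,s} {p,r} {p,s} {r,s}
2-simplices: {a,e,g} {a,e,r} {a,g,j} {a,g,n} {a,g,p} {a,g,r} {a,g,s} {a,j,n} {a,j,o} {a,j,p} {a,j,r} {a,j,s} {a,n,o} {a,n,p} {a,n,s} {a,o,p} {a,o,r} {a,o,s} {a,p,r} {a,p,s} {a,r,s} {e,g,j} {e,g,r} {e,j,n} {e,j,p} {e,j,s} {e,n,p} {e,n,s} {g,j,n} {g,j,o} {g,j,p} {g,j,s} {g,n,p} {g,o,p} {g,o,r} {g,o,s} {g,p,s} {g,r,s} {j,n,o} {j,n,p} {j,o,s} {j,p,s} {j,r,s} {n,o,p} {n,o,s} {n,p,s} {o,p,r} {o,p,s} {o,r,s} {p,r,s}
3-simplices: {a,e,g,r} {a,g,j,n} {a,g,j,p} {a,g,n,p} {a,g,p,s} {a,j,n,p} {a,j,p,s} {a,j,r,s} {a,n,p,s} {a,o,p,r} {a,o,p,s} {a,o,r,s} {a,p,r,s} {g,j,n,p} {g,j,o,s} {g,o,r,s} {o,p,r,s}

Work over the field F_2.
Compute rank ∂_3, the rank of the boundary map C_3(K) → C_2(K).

rank∂_3=15

n_0=9 n_1=35 n_2=50 n_3=17  [Z2]
∂1: piv[ae,ag,aj,an,ao,ap,ar,as] rk=8  ker:eg,ej,en,eo,ep,er,es,gj,gn,go,gp,gr,gs,jn,jo,jp,jr,js,no,np,ns,op,or,os,pr,ps,rs
∂2: piv[aeg,aer,agj,agn,agp,agr,ags,ajn,ajo,ajp,ajr,ajs,ano,anp,ans,aop,aor,aos,apr,aps,ars,egj,ejn,ejp,ejs,gjo] rk=26  ker:egr,enp,ens,gjn,gjp,gjs,gnp,gop,gor,gos,gps,grs,jno,jnp,jos,jps,jrs,nop,nos,nps,opr,ops,ors,prs
∂3: piv[aegr,agjn,agjp,agnp,agps,ajnp,ajps,ajrs,anps,aopr,aops,aors,aprs,gjos,gors] rk=15  ker:gjnp,oprs
rk∂_3=15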